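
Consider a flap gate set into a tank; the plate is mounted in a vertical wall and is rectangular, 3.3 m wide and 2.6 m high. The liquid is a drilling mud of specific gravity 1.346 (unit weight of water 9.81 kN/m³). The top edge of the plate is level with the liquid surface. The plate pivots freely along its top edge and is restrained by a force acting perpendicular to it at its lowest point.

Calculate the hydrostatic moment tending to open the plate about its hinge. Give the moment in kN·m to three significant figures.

γ = 1.346 × 9.81 = 13.20426 kN/m³.
The centroid lies 2.6/2 = 1.3 m below the top edge, so the centroid depth is h_c = 1.3 m.
A = 3.3 × 2.6 = 8.58 m².
Resultant F = γ·h_c·A = 13.20426 × 1.3 × 8.58 = 147.28 kN.
I_c = b·h³/12 = 3.3 × 2.6³/12 = 4.8334 m⁴.
Centre of pressure: y_p = y_c + I_c/(y_c·A) = 1.3 + 4.8334/(1.3 × 8.58) = 1.3 + 0.433333 = 1.73333 m along the plane.
The resultant acts 1.3 + 0.433333 = 1.73333 m (along the plate) below the hinge at the top edge, so the moment about the hinge is M = F × 1.73333 = 147.28 × 1.73333 = 255.285 kN·m.

M ≈ 255 kN·m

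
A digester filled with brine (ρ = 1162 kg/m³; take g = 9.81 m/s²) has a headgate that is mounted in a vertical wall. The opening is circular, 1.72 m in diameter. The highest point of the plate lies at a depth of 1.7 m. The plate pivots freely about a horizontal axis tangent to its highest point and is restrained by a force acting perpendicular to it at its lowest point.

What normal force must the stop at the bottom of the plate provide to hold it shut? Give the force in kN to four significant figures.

P ≈ 36.75 kN

γ = ρg = 1162 × 9.81 / 1000 = 11.39922 kN/m³.
The centroid is at the centre, 0.86 m below the top of the plate, so the centroid depth is h_c = 1.7 + 0.86 = 2.56 m.
A = π(0.86)² = 2.32352 m².
Resultant F = γ·h_c·A = 11.39922 × 2.56 × 2.32352 = 67.805 kN.
I_c = πr⁴/4 = π × 0.86⁴/4 = 0.429619 m⁴.
Centre of pressure: y_p = y_c + I_c/(y_c·A) = 2.56 + 0.429619/(2.56 × 2.32352) = 2.56 + 0.0722266 = 2.63223 m along the plane.
The resultant acts 0.86 + 0.0722266 = 0.932227 m (along the plate) below the hinge at the top edge, so the moment about the hinge is M = F × 0.932227 = 67.805 × 0.932227 = 63.2097 kN·m.
A normal force at the bottom, 1.72 m from the hinge, must supply this moment: P = 63.2097/1.72 = 36.7498 kN.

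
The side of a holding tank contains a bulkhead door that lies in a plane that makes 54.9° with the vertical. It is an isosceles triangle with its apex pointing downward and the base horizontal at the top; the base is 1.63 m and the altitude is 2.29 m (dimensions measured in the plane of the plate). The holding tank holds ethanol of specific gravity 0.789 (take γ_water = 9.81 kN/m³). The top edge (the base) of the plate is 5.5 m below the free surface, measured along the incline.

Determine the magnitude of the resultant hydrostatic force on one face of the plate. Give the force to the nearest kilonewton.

γ = 0.789 × 9.81 = 7.74009 kN/m³.
The plate makes 54.9° with the vertical, i.e. θ = 90° − 54.9° = 35.1° to the horizontal. Measuring y along the incline from the free-surface line, vertical depth h = y·sinθ with sinθ = 0.575005.
With the apex down, the centroid sits h/3 = 2.29/3 = 0.763333 m below the base (the top edge), so y_c = 5.5 + 0.763333 = 6.26333 m and h_c = 6.26333 × 0.575005 = 3.60145 m.
A = ½ × 1.63 × 2.29 = 1.86635 m².
Resultant F = γ·h_c·A = 7.74009 × 3.60145 × 1.86635 = 52.0255 kN.

F ≈ 52 kN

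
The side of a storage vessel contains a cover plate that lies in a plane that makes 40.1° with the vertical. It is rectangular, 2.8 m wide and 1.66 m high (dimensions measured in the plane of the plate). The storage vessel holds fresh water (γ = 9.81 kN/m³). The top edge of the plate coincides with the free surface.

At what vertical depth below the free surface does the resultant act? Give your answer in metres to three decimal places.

h_p = 0.847 m

γ = 9.81 kN/m³.
The plate makes 40.1° with the vertical, i.e. θ = 90° − 40.1° = 49.9° to the horizontal. Measuring y along the incline from the free-surface line, vertical depth h = y·sinθ with sinθ = 0.764921.
The centroid lies 1.66/2 = 0.83 m below the top edge, so y_c = 0.83 m and h_c = 0.83 × 0.764921 = 0.634884 m.
A = 2.8 × 1.66 = 4.648 m².
Resultant F = γ·h_c·A = 9.81 × 0.634884 × 4.648 = 28.9487 kN.
I_c = b·h³/12 = 2.8 × 1.66³/12 = 1.06734 m⁴.
Centre of pressure: y_p = y_c + I_c/(y_c·A) = 0.83 + 1.06734/(0.83 × 4.648) = 0.83 + 0.276668 = 1.10667 m along the plane.
Vertically, h_p = y_p·sinθ = 1.10667 × 0.764921 = 0.846515 m.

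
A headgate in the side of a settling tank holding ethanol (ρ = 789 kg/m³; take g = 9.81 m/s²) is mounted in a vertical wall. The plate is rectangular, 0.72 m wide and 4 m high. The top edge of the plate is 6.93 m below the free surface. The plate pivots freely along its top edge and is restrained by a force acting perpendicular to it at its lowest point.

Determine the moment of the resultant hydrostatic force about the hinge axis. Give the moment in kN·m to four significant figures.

γ = ρg = 789 × 9.81 / 1000 = 7.74009 kN/m³.
The centroid lies 4/2 = 2 m below the top edge, so the centroid depth is h_c = 6.93 + 2 = 8.93 m.
A = 0.72 × 4 = 2.88 m².
Resultant F = γ·h_c·A = 7.74009 × 8.93 × 2.88 = 199.063 kN.
I_c = b·h³/12 = 0.72 × 4³/12 = 3.84 m⁴.
Centre of pressure: y_p = y_c + I_c/(y_c·A) = 8.93 + 3.84/(8.93 × 2.88) = 8.93 + 0.149309 = 9.07931 m along the plane.
The resultant acts 2 + 0.149309 = 2.14931 m (along the plate) below the hinge at the top edge, so the moment about the hinge is M = F × 2.14931 = 199.063 × 2.14931 = 427.848 kN·m.

M ≈ 427.8 kN·m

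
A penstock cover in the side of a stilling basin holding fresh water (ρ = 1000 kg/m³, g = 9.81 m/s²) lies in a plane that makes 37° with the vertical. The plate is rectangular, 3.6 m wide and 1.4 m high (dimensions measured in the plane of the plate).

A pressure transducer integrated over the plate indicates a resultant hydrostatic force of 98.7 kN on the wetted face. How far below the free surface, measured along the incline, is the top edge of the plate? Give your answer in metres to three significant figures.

γ = ρg = 1000 × 9.81 = 9810 N/m³ = 9.81 kN/m³.
A = 3.6 × 1.4 = 5.04 m².
From F = γ·h_c·A, the centroid depth is h_c = 98.7/(9.81 × 5.04) = 1.99626 m.
The plate makes 37° with the vertical, i.e. θ = 90° − 37° = 53° to the horizontal. Measuring y along the incline from the free-surface line, vertical depth h = y·sinθ with sinθ = 0.798636.
Along the incline, y_c = h_c/sinθ = 1.99626/0.798636 = 2.49959 m.
The centroid lies 1.4/2 = 0.7 m below the top edge, so the top edge sits at y_top = 2.49959 − 0.7 = 1.79959 m along the incline.

y_top ≈ 1.80 m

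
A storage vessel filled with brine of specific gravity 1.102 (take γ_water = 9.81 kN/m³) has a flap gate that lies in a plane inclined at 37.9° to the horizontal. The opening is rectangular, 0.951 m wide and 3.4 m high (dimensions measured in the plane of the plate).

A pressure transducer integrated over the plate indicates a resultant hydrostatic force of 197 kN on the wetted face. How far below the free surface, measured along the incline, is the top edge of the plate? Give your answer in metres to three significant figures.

y_top ≈ 7.47 m

γ = 1.102 × 9.81 = 10.81062 kN/m³.
A = 0.951 × 3.4 = 3.2334 m².
From F = γ·h_c·A, the centroid depth is h_c = 197/(10.81062 × 3.2334) = 5.63581 m.
Let θ = 37.9° be the plate's angle to the horizontal; measure y along the incline from where the plane meets the free surface. Vertical depth h = y·sinθ with sinθ = 0.614285.
Along the incline, y_c = h_c/sinθ = 5.63581/0.614285 = 9.17459 m.
The centroid lies 3.4/2 = 1.7 m below the top edge, so the top edge sits at y_top = 9.17459 − 1.7 = 7.47459 m along the incline.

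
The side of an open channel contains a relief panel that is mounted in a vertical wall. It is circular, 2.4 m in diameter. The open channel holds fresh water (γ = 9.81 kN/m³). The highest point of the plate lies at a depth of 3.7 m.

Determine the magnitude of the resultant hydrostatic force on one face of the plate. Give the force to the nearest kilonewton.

γ = 9.81 kN/m³.
The centroid is at the centre, 1.2 m below the top of the plate, so the centroid depth is h_c = 3.7 + 1.2 = 4.9 m.
A = π(1.2)² = 4.52389 m².
Resultant F = γ·h_c·A = 9.81 × 4.9 × 4.52389 = 217.459 kN.

F ≈ 217 kN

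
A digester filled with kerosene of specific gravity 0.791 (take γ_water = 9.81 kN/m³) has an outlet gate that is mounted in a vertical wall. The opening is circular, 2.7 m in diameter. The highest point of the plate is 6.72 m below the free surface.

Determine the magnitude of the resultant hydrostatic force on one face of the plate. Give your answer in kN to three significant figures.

F ≈ 359 kN

γ = 0.791 × 9.81 = 7.75971 kN/m³.
The centroid is at the centre, 1.35 m below the top of the plate, so the centroid depth is h_c = 6.72 + 1.35 = 8.07 m.
A = π(1.35)² = 5.72555 m².
Resultant F = γ·h_c·A = 7.75971 × 8.07 × 5.72555 = 358.539 kN.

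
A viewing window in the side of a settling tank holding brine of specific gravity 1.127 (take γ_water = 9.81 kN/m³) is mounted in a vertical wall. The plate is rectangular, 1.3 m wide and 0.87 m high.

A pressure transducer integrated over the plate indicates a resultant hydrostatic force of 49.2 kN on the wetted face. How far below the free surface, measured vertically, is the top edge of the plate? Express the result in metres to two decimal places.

γ = 1.127 × 9.81 = 11.05587 kN/m³.
A = 1.3 × 0.87 = 1.131 m².
From F = γ·h_c·A, the centroid depth is h_c = 49.2/(11.05587 × 1.131) = 3.93468 m.
The centroid lies 0.87/2 = 0.435 m below the top edge, so the top edge sits at h_top = 3.93468 − 0.435 = 3.49968 m below the surface.

d_top ≈ 3.50 m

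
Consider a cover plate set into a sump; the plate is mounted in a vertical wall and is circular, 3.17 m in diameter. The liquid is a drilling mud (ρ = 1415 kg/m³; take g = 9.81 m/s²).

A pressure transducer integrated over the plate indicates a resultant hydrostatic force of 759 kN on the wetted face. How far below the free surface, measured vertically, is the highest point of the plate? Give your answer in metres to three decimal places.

d_top ≈ 5.343 m

γ = ρg = 1415 × 9.81 / 1000 = 13.88115 kN/m³.
A = π(1.585)² = 7.89239 m².
From F = γ·h_c·A, the centroid depth is h_c = 759/(13.88115 × 7.89239) = 6.928 m.
The centroid is at the centre, 1.585 m below the top of the plate, so the highest point sits at h_top = 6.928 − 1.585 = 5.343 m below the surface.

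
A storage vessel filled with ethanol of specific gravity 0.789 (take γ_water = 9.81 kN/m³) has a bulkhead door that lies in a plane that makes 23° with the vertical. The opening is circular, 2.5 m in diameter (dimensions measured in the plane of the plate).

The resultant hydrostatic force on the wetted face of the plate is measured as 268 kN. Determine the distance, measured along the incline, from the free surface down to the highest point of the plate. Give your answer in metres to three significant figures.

y_top ≈ 6.41 m

γ = 0.789 × 9.81 = 7.74009 kN/m³.
A = π(1.25)² = 4.90874 m².
From F = γ·h_c·A, the centroid depth is h_c = 268/(7.74009 × 4.90874) = 7.05373 m.
The plate makes 23° with the vertical, i.e. θ = 90° − 23° = 67° to the horizontal. Measuring y along the incline from the free-surface line, vertical depth h = y·sinθ with sinθ = 0.920505.
Along the incline, y_c = h_c/sinθ = 7.05373/0.920505 = 7.66289 m.
The centroid is at the centre, 1.25 m below the top of the plate, so the highest point sits at y_top = 7.66289 − 1.25 = 6.41289 m along the incline.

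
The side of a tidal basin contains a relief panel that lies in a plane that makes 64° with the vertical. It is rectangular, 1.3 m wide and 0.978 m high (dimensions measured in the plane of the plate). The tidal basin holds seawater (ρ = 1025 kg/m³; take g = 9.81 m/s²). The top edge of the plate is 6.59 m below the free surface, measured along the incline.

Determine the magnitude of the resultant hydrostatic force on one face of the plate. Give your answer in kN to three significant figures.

γ = ρg = 1025 × 9.81 / 1000 = 10.05525 kN/m³.
The plate makes 64° with the vertical, i.e. θ = 90° − 64° = 26° to the horizontal. Measuring y along the incline from the free-surface line, vertical depth h = y·sinθ with sinθ = 0.438371.
The centroid lies 0.978/2 = 0.489 m below the top edge, so y_c = 6.59 + 0.489 = 7.079 m and h_c = 7.079 × 0.438371 = 3.10323 m.
A = 1.3 × 0.978 = 1.2714 m².
Resultant F = γ·h_c·A = 10.05525 × 3.10323 × 1.2714 = 39.6725 kN.

F ≈ 39.7 kN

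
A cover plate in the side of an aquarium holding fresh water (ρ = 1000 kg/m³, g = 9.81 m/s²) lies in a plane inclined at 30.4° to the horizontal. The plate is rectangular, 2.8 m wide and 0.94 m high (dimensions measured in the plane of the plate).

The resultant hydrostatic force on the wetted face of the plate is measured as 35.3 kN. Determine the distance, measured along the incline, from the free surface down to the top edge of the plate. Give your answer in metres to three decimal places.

γ = ρg = 1000 × 9.81 = 9810 N/m³ = 9.81 kN/m³.
A = 2.8 × 0.94 = 2.632 m².
From F = γ·h_c·A, the centroid depth is h_c = 35.3/(9.81 × 2.632) = 1.36716 m.
Let θ = 30.4° be the plate's angle to the horizontal; measure y along the incline from where the plane meets the free surface. Vertical depth h = y·sinθ with sinθ = 0.506034.
Along the incline, y_c = h_c/sinθ = 1.36716/0.506034 = 2.70172 m.
The centroid lies 0.94/2 = 0.47 m below the top edge, so the top edge sits at y_top = 2.70172 − 0.47 = 2.23172 m along the incline.

y_top ≈ 2.232 m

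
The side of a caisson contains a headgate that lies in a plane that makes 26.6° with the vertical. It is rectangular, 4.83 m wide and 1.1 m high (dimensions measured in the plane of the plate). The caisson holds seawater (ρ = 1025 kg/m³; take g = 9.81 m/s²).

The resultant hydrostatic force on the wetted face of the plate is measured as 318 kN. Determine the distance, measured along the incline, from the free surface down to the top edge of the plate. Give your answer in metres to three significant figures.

y_top ≈ 6.11 m

γ = ρg = 1025 × 9.81 / 1000 = 10.05525 kN/m³.
A = 4.83 × 1.1 = 5.313 m².
From F = γ·h_c·A, the centroid depth is h_c = 318/(10.05525 × 5.313) = 5.95243 m.
The plate makes 26.6° with the vertical, i.e. θ = 90° − 26.6° = 63.4° to the horizontal. Measuring y along the incline from the free-surface line, vertical depth h = y·sinθ with sinθ = 0.894154.
Along the incline, y_c = h_c/sinθ = 5.95243/0.894154 = 6.65705 m.
The centroid lies 1.1/2 = 0.55 m below the top edge, so the top edge sits at y_top = 6.65705 − 0.55 = 6.10705 m along the incline.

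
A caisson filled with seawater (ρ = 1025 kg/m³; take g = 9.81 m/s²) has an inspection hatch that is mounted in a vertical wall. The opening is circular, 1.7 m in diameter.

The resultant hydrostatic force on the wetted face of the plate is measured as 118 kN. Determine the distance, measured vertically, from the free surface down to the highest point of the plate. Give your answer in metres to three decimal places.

γ = ρg = 1025 × 9.81 / 1000 = 10.05525 kN/m³.
A = π(0.85)² = 2.2698 m².
From F = γ·h_c·A, the centroid depth is h_c = 118/(10.05525 × 2.2698) = 5.17013 m.
The centroid is at the centre, 0.85 m below the top of the plate, so the highest point sits at h_top = 5.17013 − 0.85 = 4.32013 m below the surface.

d_top ≈ 4.320 m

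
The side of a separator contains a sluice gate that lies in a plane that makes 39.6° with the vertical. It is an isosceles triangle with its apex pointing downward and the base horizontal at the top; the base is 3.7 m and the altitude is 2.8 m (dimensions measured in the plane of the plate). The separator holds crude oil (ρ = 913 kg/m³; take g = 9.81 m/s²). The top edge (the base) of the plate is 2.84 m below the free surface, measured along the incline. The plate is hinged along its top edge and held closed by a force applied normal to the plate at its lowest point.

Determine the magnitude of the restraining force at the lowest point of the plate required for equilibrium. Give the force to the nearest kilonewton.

P ≈ 51 kN

γ = ρg = 913 × 9.81 / 1000 = 8.95653 kN/m³.
The plate makes 39.6° with the vertical, i.e. θ = 90° − 39.6° = 50.4° to the horizontal. Measuring y along the incline from the free-surface line, vertical depth h = y·sinθ with sinθ = 0.770513.
With the apex down, the centroid sits h/3 = 2.8/3 = 0.933333 m below the base (the top edge), so y_c = 2.84 + 0.933333 = 3.77333 m and h_c = 3.77333 × 0.770513 = 2.9074 m.
A = ½ × 3.7 × 2.8 = 5.18 m².
Resultant F = γ·h_c·A = 8.95653 × 2.9074 × 5.18 = 134.888 kN.
I_c = b·h³/36 = 3.7 × 2.8³/36 = 2.25618 m⁴.
Centre of pressure: y_p = y_c + I_c/(y_c·A) = 3.77333 + 2.25618/(3.77333 × 5.18) = 3.77333 + 0.11543 = 3.88876 m along the plane.
The resultant acts 0.933333 + 0.11543 = 1.04876 m (along the plate) below the hinge at the top edge, so the moment about the hinge is M = F × 1.04876 = 134.888 × 1.04876 = 141.465 kN·m.
A normal force at the bottom, 2.8 m from the hinge, must supply this moment: P = 141.465/2.8 = 50.5232 kN.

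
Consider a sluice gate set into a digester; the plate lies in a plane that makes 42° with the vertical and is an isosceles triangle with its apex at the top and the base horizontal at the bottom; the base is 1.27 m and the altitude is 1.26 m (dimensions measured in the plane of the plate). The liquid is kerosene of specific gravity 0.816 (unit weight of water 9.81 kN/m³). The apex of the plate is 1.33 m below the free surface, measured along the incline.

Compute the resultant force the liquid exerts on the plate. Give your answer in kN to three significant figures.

F ≈ 10.3 kN

γ = 0.816 × 9.81 = 8.00496 kN/m³.
The plate makes 42° with the vertical, i.e. θ = 90° − 42° = 48° to the horizontal. Measuring y along the incline from the free-surface line, vertical depth h = y·sinθ with sinθ = 0.743145.
With the apex up, the centroid sits 2h/3 = 2 × 1.26/3 = 0.84 m below the apex, so y_c = 1.33 + 0.84 = 2.17 m and h_c = 2.17 × 0.743145 = 1.61262 m.
A = ½ × 1.27 × 1.26 = 0.8001 m².
Resultant F = γ·h_c·A = 8.00496 × 1.61262 × 0.8001 = 10.3285 kN.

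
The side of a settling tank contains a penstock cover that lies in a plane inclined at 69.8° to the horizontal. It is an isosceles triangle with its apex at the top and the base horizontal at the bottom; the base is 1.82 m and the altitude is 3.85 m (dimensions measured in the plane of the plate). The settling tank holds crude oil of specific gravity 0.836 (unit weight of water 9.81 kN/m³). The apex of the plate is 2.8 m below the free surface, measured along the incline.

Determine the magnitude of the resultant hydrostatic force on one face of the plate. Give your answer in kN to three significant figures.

F ≈ 145 kN

γ = 0.836 × 9.81 = 8.20116 kN/m³.
Let θ = 69.8° be the plate's angle to the horizontal; measure y along the incline from where the plane meets the free surface. Vertical depth h = y·sinθ with sinθ = 0.938493.
With the apex up, the centroid sits 2h/3 = 2 × 3.85/3 = 2.56667 m below the apex, so y_c = 2.8 + 2.56667 = 5.36667 m and h_c = 5.36667 × 0.938493 = 5.03658 m.
A = ½ × 1.82 × 3.85 = 3.5035 m².
Resultant F = γ·h_c·A = 8.20116 × 5.03658 × 3.5035 = 144.715 kN.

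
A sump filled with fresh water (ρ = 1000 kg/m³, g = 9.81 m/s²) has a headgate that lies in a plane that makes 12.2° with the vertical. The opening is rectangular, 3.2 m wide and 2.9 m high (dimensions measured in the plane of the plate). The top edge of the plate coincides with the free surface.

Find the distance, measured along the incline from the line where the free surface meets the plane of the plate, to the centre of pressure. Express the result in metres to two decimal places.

y_p = 1.93 m

γ = ρg = 1000 × 9.81 = 9810 N/m³ = 9.81 kN/m³.
The plate makes 12.2° with the vertical, i.e. θ = 90° − 12.2° = 77.8° to the horizontal. Measuring y along the incline from the free-surface line, vertical depth h = y·sinθ with sinθ = 0.977416.
The centroid lies 2.9/2 = 1.45 m below the top edge, so y_c = 1.45 m and h_c = 1.45 × 0.977416 = 1.41725 m.
A = 3.2 × 2.9 = 9.28 m².
Resultant F = γ·h_c·A = 9.81 × 1.41725 × 9.28 = 129.022 kN.
I_c = b·h³/12 = 3.2 × 2.9³/12 = 6.50373 m⁴.
Centre of pressure: y_p = y_c + I_c/(y_c·A) = 1.45 + 6.50373/(1.45 × 9.28) = 1.45 + 0.483333 = 1.93333 m along the plane.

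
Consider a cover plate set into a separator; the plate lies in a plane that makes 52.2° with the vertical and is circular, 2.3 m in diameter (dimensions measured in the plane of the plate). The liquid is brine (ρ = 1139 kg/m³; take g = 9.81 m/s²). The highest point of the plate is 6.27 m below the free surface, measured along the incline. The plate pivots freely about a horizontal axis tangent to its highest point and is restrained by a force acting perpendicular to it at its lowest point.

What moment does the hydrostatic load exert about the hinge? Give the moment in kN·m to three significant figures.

γ = ρg = 1139 × 9.81 / 1000 = 11.17359 kN/m³.
The plate makes 52.2° with the vertical, i.e. θ = 90° − 52.2° = 37.8° to the horizontal. Measuring y along the incline from the free-surface line, vertical depth h = y·sinθ with sinθ = 0.612907.
The centroid is at the centre, 1.15 m below the top of the plate, so y_c = 6.27 + 1.15 = 7.42 m and h_c = 7.42 × 0.612907 = 4.54777 m.
A = π(1.15)² = 4.15476 m².
Resultant F = γ·h_c·A = 11.17359 × 4.54777 × 4.15476 = 211.124 kN.
I_c = πr⁴/4 = π × 1.15⁴/4 = 1.37367 m⁴.
Centre of pressure: y_p = y_c + I_c/(y_c·A) = 7.42 + 1.37367/(7.42 × 4.15476) = 7.42 + 0.0445587 = 7.46456 m along the plane.
The resultant acts 1.15 + 0.0445587 = 1.19456 m (along the plate) below the hinge at the top edge, so the moment about the hinge is M = F × 1.19456 = 211.124 × 1.19456 = 252.2 kN·m.

M ≈ 252 kN·m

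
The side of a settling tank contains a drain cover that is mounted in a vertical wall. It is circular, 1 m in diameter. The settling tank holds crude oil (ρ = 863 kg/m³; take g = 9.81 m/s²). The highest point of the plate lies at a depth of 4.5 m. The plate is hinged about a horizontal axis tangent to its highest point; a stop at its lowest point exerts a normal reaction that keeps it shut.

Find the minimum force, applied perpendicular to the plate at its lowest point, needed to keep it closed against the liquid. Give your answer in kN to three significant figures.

P ≈ 17.0 kN

γ = ρg = 863 × 9.81 / 1000 = 8.46603 kN/m³.
The centroid is at the centre, 0.5 m below the top of the plate, so the centroid depth is h_c = 4.5 + 0.5 = 5 m.
A = π(0.5)² = 0.785398 m².
Resultant F = γ·h_c·A = 8.46603 × 5 × 0.785398 = 33.246 kN.
I_c = πr⁴/4 = π × 0.5⁴/4 = 0.0490874 m⁴.
Centre of pressure: y_p = y_c + I_c/(y_c·A) = 5 + 0.0490874/(5 × 0.785398) = 5 + 0.0125 = 5.0125 m along the plane.
The resultant acts 0.5 + 0.0125 = 0.5125 m (along the plate) below the hinge at the top edge, so the moment about the hinge is M = F × 0.5125 = 33.246 × 0.5125 = 17.0386 kN·m.
A normal force at the bottom, 1 m from the hinge, must supply this moment: P = 17.0386/1 = 17.0386 kN.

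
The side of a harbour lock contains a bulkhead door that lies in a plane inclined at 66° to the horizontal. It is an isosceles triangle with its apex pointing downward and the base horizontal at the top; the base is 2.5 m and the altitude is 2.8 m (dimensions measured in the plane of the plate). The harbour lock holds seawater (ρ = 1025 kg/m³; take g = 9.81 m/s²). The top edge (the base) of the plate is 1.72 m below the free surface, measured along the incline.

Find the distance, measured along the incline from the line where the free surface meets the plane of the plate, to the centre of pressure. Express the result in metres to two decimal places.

y_p = 2.82 m

γ = ρg = 1025 × 9.81 / 1000 = 10.05525 kN/m³.
Let θ = 66° be the plate's angle to the horizontal; measure y along the incline from where the plane meets the free surface. Vertical depth h = y·sinθ with sinθ = 0.913545.
With the apex down, the centroid sits h/3 = 2.8/3 = 0.933333 m below the base (the top edge), so y_c = 1.72 + 0.933333 = 2.65333 m and h_c = 2.65333 × 0.913545 = 2.42394 m.
A = ½ × 2.5 × 2.8 = 3.5 m².
Resultant F = γ·h_c·A = 10.05525 × 2.42394 × 3.5 = 85.3066 kN.
I_c = b·h³/36 = 2.5 × 2.8³/36 = 1.52444 m⁴.
Centre of pressure: y_p = y_c + I_c/(y_c·A) = 2.65333 + 1.52444/(2.65333 × 3.5) = 2.65333 + 0.164154 = 2.81748 m along the plane.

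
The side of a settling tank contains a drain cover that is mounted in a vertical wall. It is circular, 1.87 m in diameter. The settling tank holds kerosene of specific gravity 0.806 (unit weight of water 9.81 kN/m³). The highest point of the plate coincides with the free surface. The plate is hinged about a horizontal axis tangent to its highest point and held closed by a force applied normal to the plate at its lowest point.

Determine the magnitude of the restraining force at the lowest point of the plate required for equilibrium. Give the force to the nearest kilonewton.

γ = 0.806 × 9.81 = 7.90686 kN/m³.
The centroid is at the centre, 0.935 m below the top of the plate, so the centroid depth is h_c = 0.935 m.
A = π(0.935)² = 2.74646 m².
Resultant F = γ·h_c·A = 7.90686 × 0.935 × 2.74646 = 20.3043 kN.
I_c = πr⁴/4 = π × 0.935⁴/4 = 0.600256 m⁴.
Centre of pressure: y_p = y_c + I_c/(y_c·A) = 0.935 + 0.600256/(0.935 × 2.74646) = 0.935 + 0.23375 = 1.16875 m along the plane.
The resultant acts 0.935 + 0.23375 = 1.16875 m (along the plate) below the hinge at the top edge, so the moment about the hinge is M = F × 1.16875 = 20.3043 × 1.16875 = 23.7307 kN·m.
A normal force at the bottom, 1.87 m from the hinge, must supply this moment: P = 23.7307/1.87 = 12.6902 kN.

P ≈ 13 kN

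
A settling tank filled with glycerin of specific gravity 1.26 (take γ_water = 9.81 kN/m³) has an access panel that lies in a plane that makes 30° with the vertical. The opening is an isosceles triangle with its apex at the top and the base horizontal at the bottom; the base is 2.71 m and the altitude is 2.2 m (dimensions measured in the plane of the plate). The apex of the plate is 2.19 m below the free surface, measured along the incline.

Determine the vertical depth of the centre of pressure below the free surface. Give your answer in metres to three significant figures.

γ = 1.26 × 9.81 = 12.3606 kN/m³.
The plate makes 30° with the vertical, i.e. θ = 90° − 30° = 60° to the horizontal. Measuring y along the incline from the free-surface line, vertical depth h = y·sinθ with sinθ = 0.866025.
With the apex up, the centroid sits 2h/3 = 2 × 2.2/3 = 1.46667 m below the apex, so y_c = 2.19 + 1.46667 = 3.65667 m and h_c = 3.65667 × 0.866025 = 3.16677 m.
A = ½ × 2.71 × 2.2 = 2.981 m².
Resultant F = γ·h_c·A = 12.3606 × 3.16677 × 2.981 = 116.686 kN.
I_c = b·h³/36 = 2.71 × 2.2³/36 = 0.801558 m⁴.
Centre of pressure: y_p = y_c + I_c/(y_c·A) = 3.65667 + 0.801558/(3.65667 × 2.981) = 3.65667 + 0.0735338 = 3.7302 m along the plane.
Vertically, h_p = y_p·sinθ = 3.7302 × 0.866025 = 3.23045 m.

h_p = 3.23 m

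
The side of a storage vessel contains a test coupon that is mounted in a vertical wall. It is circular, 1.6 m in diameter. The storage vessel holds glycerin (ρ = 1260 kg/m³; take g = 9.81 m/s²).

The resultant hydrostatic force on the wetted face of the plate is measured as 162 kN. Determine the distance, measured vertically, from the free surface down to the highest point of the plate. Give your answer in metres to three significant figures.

γ = ρg = 1260 × 9.81 / 1000 = 12.3606 kN/m³.
A = π(0.8)² = 2.01062 m².
From F = γ·h_c·A, the centroid depth is h_c = 162/(12.3606 × 2.01062) = 6.51847 m.
The centroid is at the centre, 0.8 m below the top of the plate, so the highest point sits at h_top = 6.51847 − 0.8 = 5.71847 m below the surface.

d_top ≈ 5.72 m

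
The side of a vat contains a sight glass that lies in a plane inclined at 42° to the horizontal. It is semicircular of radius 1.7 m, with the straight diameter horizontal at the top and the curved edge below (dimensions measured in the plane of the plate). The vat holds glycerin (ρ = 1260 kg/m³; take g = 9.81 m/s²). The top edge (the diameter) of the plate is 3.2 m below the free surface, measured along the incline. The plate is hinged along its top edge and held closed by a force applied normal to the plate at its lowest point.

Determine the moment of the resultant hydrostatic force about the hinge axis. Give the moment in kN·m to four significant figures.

M ≈ 113.8 kN·m

γ = ρg = 1260 × 9.81 / 1000 = 12.3606 kN/m³.
Let θ = 42° be the plate's angle to the horizontal; measure y along the incline from where the plane meets the free surface. Vertical depth h = y·sinθ with sinθ = 0.669131.
The centroid of a semicircle lies 4r/(3π) = 0.721502 m from the diameter, here below the top edge, so y_c = 3.2 + 0.721502 = 3.9215 m and h_c = 3.9215 × 0.669131 = 2.624 m.
A = πr²/2 = π × 1.7²/2 = 4.5396 m².
Resultant F = γ·h_c·A = 12.3606 × 2.624 × 4.5396 = 147.238 kN.
I_c = (π/8 − 8/(9π))·r⁴ = 0.109757 × 1.7⁴ = 0.916701 m⁴.
Centre of pressure: y_p = y_c + I_c/(y_c·A) = 3.9215 + 0.916701/(3.9215 × 4.5396) = 3.9215 + 0.0514942 = 3.97299 m along the plane.
The resultant acts 0.721502 + 0.0514942 = 0.772996 m (along the plate) below the hinge at the top edge, so the moment about the hinge is M = F × 0.772996 = 147.238 × 0.772996 = 113.814 kN·m.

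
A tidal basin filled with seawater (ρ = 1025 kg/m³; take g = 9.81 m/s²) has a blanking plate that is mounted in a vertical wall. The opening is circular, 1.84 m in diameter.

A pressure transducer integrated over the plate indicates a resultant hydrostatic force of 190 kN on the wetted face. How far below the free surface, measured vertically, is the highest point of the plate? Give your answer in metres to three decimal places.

d_top ≈ 6.186 m

γ = ρg = 1025 × 9.81 / 1000 = 10.05525 kN/m³.
A = π(0.92)² = 2.65904 m².
From F = γ·h_c·A, the centroid depth is h_c = 190/(10.05525 × 2.65904) = 7.10617 m.
The centroid is at the centre, 0.92 m below the top of the plate, so the highest point sits at h_top = 7.10617 − 0.92 = 6.18617 m below the surface.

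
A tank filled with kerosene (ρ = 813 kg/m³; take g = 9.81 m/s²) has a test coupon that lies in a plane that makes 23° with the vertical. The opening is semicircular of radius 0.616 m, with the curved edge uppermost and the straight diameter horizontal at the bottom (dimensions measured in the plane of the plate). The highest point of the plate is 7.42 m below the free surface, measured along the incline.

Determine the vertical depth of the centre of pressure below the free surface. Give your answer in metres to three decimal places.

h_p = 7.160 m

γ = ρg = 813 × 9.81 / 1000 = 7.97553 kN/m³.
The plate makes 23° with the vertical, i.e. θ = 90° − 23° = 67° to the horizontal. Measuring y along the incline from the free-surface line, vertical depth h = y·sinθ with sinθ = 0.920505.
The centroid lies 4r/(3π) = 0.261439 m above the diameter, so r − 4r/(3π) = 0.616 − 0.261439 = 0.354561 m below the topmost point, so y_c = 7.42 + 0.354561 = 7.77456 m and h_c = 7.77456 × 0.920505 = 7.15652 m.
A = πr²/2 = π × 0.616²/2 = 0.596048 m².
Resultant F = γ·h_c·A = 7.97553 × 7.15652 × 0.596048 = 34.0207 kN.
I_c = (π/8 − 8/(9π))·r⁴ = 0.109757 × 0.616⁴ = 0.0158036 m⁴.
Centre of pressure: y_p = y_c + I_c/(y_c·A) = 7.77456 + 0.0158036/(7.77456 × 0.596048) = 7.77456 + 0.00341035 = 7.77797 m along the plane.
Vertically, h_p = y_p·sinθ = 7.77797 × 0.920505 = 7.15966 m.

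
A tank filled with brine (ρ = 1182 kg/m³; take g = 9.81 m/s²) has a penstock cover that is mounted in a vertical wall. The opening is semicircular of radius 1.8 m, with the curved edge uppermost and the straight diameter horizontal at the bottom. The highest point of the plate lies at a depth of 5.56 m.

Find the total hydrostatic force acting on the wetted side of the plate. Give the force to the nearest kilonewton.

F ≈ 389 kN

γ = ρg = 1182 × 9.81 / 1000 = 11.59542 kN/m³.
The centroid lies 4r/(3π) = 0.763944 m above the diameter, so r − 4r/(3π) = 1.8 − 0.763944 = 1.03606 m below the topmost point, so the centroid depth is h_c = 5.56 + 1.03606 = 6.59606 m.
A = πr²/2 = π × 1.8²/2 = 5.08938 m².
Resultant F = γ·h_c·A = 11.59542 × 6.59606 × 5.08938 = 389.257 kN.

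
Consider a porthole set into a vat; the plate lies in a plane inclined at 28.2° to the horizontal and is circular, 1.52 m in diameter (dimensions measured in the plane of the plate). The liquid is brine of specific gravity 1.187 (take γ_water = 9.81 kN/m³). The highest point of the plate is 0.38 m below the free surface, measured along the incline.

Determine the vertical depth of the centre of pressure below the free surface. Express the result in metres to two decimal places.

h_p = 0.60 m

γ = 1.187 × 9.81 = 11.64447 kN/m³.
Let θ = 28.2° be the plate's angle to the horizontal; measure y along the incline from where the plane meets the free surface. Vertical depth h = y·sinθ with sinθ = 0.472551.
The centroid is at the centre, 0.76 m below the top of the plate, so y_c = 0.38 + 0.76 = 1.14 m and h_c = 1.14 × 0.472551 = 0.538708 m.
A = π(0.76)² = 1.81458 m².
Resultant F = γ·h_c·A = 11.64447 × 0.538708 × 1.81458 = 11.3828 kN.
I_c = πr⁴/4 = π × 0.76⁴/4 = 0.262026 m⁴.
Centre of pressure: y_p = y_c + I_c/(y_c·A) = 1.14 + 0.262026/(1.14 × 1.81458) = 1.14 + 0.126667 = 1.26667 m along the plane.
Vertically, h_p = y_p·sinθ = 1.26667 × 0.472551 = 0.598566 m.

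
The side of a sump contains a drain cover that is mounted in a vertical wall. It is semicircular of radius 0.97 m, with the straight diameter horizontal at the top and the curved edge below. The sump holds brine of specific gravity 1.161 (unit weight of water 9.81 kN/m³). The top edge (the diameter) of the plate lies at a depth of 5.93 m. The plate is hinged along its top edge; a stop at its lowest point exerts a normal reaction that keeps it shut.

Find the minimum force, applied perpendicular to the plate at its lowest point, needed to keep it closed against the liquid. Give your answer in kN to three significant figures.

γ = 1.161 × 9.81 = 11.38941 kN/m³.
The centroid of a semicircle lies 4r/(3π) = 0.411681 m from the diameter, here below the top edge, so the centroid depth is h_c = 5.93 + 0.411681 = 6.34168 m.
A = πr²/2 = π × 0.97²/2 = 1.47796 m².
Resultant F = γ·h_c·A = 11.38941 × 6.34168 × 1.47796 = 106.75 kN.
I_c = (π/8 − 8/(9π))·r⁴ = 0.109757 × 0.97⁴ = 0.0971671 m⁴.
Centre of pressure: y_p = y_c + I_c/(y_c·A) = 6.34168 + 0.0971671/(6.34168 × 1.47796) = 6.34168 + 0.010367 = 6.35205 m along the plane.
The resultant acts 0.411681 + 0.010367 = 0.422048 m (along the plate) below the hinge at the top edge, so the moment about the hinge is M = F × 0.422048 = 106.75 × 0.422048 = 45.0536 kN·m.
A normal force at the bottom, 0.97 m from the hinge, must supply this moment: P = 45.0536/0.97 = 46.447 kN.

P ≈ 46.4 kN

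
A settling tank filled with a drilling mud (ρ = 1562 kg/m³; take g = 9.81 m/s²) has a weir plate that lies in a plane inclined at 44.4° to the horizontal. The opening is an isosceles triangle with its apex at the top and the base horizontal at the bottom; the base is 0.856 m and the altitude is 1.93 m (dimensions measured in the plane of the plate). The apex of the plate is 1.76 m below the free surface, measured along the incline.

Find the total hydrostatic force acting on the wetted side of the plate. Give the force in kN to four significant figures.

γ = ρg = 1562 × 9.81 / 1000 = 15.32322 kN/m³.
Let θ = 44.4° be the plate's angle to the horizontal; measure y along the incline from where the plane meets the free surface. Vertical depth h = y·sinθ with sinθ = 0.699663.
With the apex up, the centroid sits 2h/3 = 2 × 1.93/3 = 1.28667 m below the apex, so y_c = 1.76 + 1.28667 = 3.04667 m and h_c = 3.04667 × 0.699663 = 2.13164 m.
A = ½ × 0.856 × 1.93 = 0.82604 m².
Resultant F = γ·h_c·A = 15.32322 × 2.13164 × 0.82604 = 26.9814 kN.

F ≈ 26.98 kN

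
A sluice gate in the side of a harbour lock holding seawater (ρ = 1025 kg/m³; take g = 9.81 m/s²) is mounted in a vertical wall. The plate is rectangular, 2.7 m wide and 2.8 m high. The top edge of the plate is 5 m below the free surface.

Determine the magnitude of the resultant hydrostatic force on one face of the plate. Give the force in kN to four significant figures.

F ≈ 486.5 kN

γ = ρg = 1025 × 9.81 / 1000 = 10.05525 kN/m³.
The centroid lies 2.8/2 = 1.4 m below the top edge, so the centroid depth is h_c = 5 + 1.4 = 6.4 m.
A = 2.7 × 2.8 = 7.56 m².
Resultant F = γ·h_c·A = 10.05525 × 6.4 × 7.56 = 486.513 kN.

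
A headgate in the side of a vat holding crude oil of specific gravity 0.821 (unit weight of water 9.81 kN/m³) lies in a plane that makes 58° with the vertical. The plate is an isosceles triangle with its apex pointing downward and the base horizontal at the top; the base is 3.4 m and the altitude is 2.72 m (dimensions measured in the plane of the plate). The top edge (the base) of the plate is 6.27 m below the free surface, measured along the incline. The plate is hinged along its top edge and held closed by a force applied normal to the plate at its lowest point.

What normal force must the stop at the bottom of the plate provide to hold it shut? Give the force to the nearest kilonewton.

P ≈ 50 kN

γ = 0.821 × 9.81 = 8.05401 kN/m³.
The plate makes 58° with the vertical, i.e. θ = 90° − 58° = 32° to the horizontal. Measuring y along the incline from the free-surface line, vertical depth h = y·sinθ with sinθ = 0.529919.
With the apex down, the centroid sits h/3 = 2.72/3 = 0.906667 m below the base (the top edge), so y_c = 6.27 + 0.906667 = 7.17667 m and h_c = 7.17667 × 0.529919 = 3.80305 m.
A = ½ × 3.4 × 2.72 = 4.624 m².
Resultant F = γ·h_c·A = 8.05401 × 3.80305 × 4.624 = 141.632 kN.
I_c = b·h³/36 = 3.4 × 2.72³/36 = 1.90057 m⁴.
Centre of pressure: y_p = y_c + I_c/(y_c·A) = 7.17667 + 1.90057/(7.17667 × 4.624) = 7.17667 + 0.0572721 = 7.23394 m along the plane.
The resultant acts 0.906667 + 0.0572721 = 0.963939 m (along the plate) below the hinge at the top edge, so the moment about the hinge is M = F × 0.963939 = 141.632 × 0.963939 = 136.525 kN·m.
A normal force at the bottom, 2.72 m from the hinge, must supply this moment: P = 136.525/2.72 = 50.193 kN.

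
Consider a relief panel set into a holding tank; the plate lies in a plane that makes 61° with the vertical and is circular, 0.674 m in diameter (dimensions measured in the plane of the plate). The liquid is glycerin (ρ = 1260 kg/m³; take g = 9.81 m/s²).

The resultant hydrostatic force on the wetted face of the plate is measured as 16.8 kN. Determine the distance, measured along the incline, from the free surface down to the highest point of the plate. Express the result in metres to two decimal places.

y_top ≈ 7.52 m

γ = ρg = 1260 × 9.81 / 1000 = 12.3606 kN/m³.
A = π(0.337)² = 0.356788 m².
From F = γ·h_c·A, the centroid depth is h_c = 16.8/(12.3606 × 0.356788) = 3.80943 m.
The plate makes 61° with the vertical, i.e. θ = 90° − 61° = 29° to the horizontal. Measuring y along the incline from the free-surface line, vertical depth h = y·sinθ with sinθ = 0.484810.
Along the incline, y_c = h_c/sinθ = 3.80943/0.484810 = 7.85757 m.
The centroid is at the centre, 0.337 m below the top of the plate, so the highest point sits at y_top = 7.85757 − 0.337 = 7.52057 m along the incline.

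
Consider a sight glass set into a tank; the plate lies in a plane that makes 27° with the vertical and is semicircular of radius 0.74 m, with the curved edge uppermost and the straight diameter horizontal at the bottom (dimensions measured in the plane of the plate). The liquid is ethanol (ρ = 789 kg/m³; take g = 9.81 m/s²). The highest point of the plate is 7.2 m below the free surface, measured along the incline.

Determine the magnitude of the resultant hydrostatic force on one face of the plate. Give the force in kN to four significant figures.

γ = ρg = 789 × 9.81 / 1000 = 7.74009 kN/m³.
The plate makes 27° with the vertical, i.e. θ = 90° − 27° = 63° to the horizontal. Measuring y along the incline from the free-surface line, vertical depth h = y·sinθ with sinθ = 0.891007.
The centroid lies 4r/(3π) = 0.314066 m above the diameter, so r − 4r/(3π) = 0.74 − 0.314066 = 0.425934 m below the topmost point, so y_c = 7.2 + 0.425934 = 7.62593 m and h_c = 7.62593 × 0.891007 = 6.79476 m.
A = πr²/2 = π × 0.74²/2 = 0.860168 m².
Resultant F = γ·h_c·A = 7.74009 × 6.79476 × 0.860168 = 45.238 kN.

F ≈ 45.24 kN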